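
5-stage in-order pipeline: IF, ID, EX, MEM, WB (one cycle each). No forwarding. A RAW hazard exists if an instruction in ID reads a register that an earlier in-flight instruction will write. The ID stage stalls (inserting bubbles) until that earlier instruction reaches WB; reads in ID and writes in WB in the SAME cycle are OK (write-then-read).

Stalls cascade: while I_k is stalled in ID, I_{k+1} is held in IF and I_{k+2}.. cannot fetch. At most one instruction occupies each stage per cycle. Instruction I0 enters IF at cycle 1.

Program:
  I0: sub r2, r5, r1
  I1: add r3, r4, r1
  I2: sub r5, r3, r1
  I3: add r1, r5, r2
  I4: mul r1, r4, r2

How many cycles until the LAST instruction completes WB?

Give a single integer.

Answer: 13

Derivation:
I0 sub r2 <- r5,r1: IF@1 ID@2 stall=0 (-) EX@3 MEM@4 WB@5
I1 add r3 <- r4,r1: IF@2 ID@3 stall=0 (-) EX@4 MEM@5 WB@6
I2 sub r5 <- r3,r1: IF@3 ID@4 stall=2 (RAW on I1.r3 (WB@6)) EX@7 MEM@8 WB@9
I3 add r1 <- r5,r2: IF@4 ID@7 stall=2 (RAW on I2.r5 (WB@9)) EX@10 MEM@11 WB@12
I4 mul r1 <- r4,r2: IF@7 ID@10 stall=0 (-) EX@11 MEM@12 WB@13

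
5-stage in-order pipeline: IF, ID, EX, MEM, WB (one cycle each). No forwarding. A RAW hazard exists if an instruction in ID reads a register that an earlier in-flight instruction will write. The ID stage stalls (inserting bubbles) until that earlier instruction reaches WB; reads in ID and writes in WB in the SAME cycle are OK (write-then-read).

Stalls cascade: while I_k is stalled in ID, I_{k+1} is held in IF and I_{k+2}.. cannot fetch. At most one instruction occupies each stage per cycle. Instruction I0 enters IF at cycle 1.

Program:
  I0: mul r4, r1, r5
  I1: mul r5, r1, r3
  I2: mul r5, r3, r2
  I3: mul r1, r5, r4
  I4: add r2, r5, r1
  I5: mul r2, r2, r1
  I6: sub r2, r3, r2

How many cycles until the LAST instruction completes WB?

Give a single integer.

Answer: 19

Derivation:
I0 mul r4 <- r1,r5: IF@1 ID@2 stall=0 (-) EX@3 MEM@4 WB@5
I1 mul r5 <- r1,r3: IF@2 ID@3 stall=0 (-) EX@4 MEM@5 WB@6
I2 mul r5 <- r3,r2: IF@3 ID@4 stall=0 (-) EX@5 MEM@6 WB@7
I3 mul r1 <- r5,r4: IF@4 ID@5 stall=2 (RAW on I2.r5 (WB@7)) EX@8 MEM@9 WB@10
I4 add r2 <- r5,r1: IF@5 ID@8 stall=2 (RAW on I3.r1 (WB@10)) EX@11 MEM@12 WB@13
I5 mul r2 <- r2,r1: IF@8 ID@11 stall=2 (RAW on I4.r2 (WB@13)) EX@14 MEM@15 WB@16
I6 sub r2 <- r3,r2: IF@11 ID@14 stall=2 (RAW on I5.r2 (WB@16)) EX@17 MEM@18 WB@19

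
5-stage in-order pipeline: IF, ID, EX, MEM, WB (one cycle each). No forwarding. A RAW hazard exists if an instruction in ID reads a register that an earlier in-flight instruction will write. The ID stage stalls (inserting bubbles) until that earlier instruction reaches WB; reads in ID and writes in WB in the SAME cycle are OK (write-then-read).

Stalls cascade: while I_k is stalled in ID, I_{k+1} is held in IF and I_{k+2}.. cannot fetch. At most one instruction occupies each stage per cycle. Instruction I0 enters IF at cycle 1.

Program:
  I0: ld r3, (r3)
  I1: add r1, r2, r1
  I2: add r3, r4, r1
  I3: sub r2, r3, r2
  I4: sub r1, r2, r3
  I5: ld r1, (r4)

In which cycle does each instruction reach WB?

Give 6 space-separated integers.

Answer: 5 6 9 12 15 16

Derivation:
I0 ld r3 <- r3: IF@1 ID@2 stall=0 (-) EX@3 MEM@4 WB@5
I1 add r1 <- r2,r1: IF@2 ID@3 stall=0 (-) EX@4 MEM@5 WB@6
I2 add r3 <- r4,r1: IF@3 ID@4 stall=2 (RAW on I1.r1 (WB@6)) EX@7 MEM@8 WB@9
I3 sub r2 <- r3,r2: IF@4 ID@7 stall=2 (RAW on I2.r3 (WB@9)) EX@10 MEM@11 WB@12
I4 sub r1 <- r2,r3: IF@7 ID@10 stall=2 (RAW on I3.r2 (WB@12)) EX@13 MEM@14 WB@15
I5 ld r1 <- r4: IF@10 ID@13 stall=0 (-) EX@14 MEM@15 WB@16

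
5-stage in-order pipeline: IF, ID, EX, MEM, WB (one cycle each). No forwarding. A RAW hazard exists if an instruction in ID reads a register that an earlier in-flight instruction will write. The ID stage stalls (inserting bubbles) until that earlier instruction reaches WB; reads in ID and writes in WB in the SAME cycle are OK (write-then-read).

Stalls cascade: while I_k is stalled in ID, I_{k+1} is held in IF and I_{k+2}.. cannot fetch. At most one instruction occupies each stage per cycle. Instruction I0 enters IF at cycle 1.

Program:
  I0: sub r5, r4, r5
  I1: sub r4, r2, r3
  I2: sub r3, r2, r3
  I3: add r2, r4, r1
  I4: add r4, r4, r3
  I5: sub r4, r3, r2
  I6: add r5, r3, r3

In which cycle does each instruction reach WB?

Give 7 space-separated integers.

I0 sub r5 <- r4,r5: IF@1 ID@2 stall=0 (-) EX@3 MEM@4 WB@5
I1 sub r4 <- r2,r3: IF@2 ID@3 stall=0 (-) EX@4 MEM@5 WB@6
I2 sub r3 <- r2,r3: IF@3 ID@4 stall=0 (-) EX@5 MEM@6 WB@7
I3 add r2 <- r4,r1: IF@4 ID@5 stall=1 (RAW on I1.r4 (WB@6)) EX@7 MEM@8 WB@9
I4 add r4 <- r4,r3: IF@5 ID@7 stall=0 (-) EX@8 MEM@9 WB@10
I5 sub r4 <- r3,r2: IF@7 ID@8 stall=1 (RAW on I3.r2 (WB@9)) EX@10 MEM@11 WB@12
I6 add r5 <- r3,r3: IF@8 ID@10 stall=0 (-) EX@11 MEM@12 WB@13

Answer: 5 6 7 9 10 12 13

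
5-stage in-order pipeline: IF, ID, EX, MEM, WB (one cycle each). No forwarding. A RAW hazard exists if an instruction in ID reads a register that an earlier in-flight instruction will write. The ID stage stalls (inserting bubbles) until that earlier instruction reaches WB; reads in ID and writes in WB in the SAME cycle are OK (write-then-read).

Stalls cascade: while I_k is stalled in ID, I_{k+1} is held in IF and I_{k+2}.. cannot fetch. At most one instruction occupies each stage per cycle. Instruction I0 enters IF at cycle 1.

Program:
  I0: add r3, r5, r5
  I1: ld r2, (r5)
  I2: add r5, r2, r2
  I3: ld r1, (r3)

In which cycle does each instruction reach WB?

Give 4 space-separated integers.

Answer: 5 6 9 10

Derivation:
I0 add r3 <- r5,r5: IF@1 ID@2 stall=0 (-) EX@3 MEM@4 WB@5
I1 ld r2 <- r5: IF@2 ID@3 stall=0 (-) EX@4 MEM@5 WB@6
I2 add r5 <- r2,r2: IF@3 ID@4 stall=2 (RAW on I1.r2 (WB@6)) EX@7 MEM@8 WB@9
I3 ld r1 <- r3: IF@4 ID@7 stall=0 (-) EX@8 MEM@9 WB@10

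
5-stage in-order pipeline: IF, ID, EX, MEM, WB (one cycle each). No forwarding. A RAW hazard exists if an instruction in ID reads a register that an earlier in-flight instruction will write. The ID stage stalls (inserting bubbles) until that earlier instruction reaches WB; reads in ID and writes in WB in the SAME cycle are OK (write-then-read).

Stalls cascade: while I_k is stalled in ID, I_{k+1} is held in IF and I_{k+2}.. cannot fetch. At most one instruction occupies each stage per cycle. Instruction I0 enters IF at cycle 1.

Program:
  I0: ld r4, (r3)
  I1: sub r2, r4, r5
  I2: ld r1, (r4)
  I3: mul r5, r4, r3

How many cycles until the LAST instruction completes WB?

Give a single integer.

Answer: 10

Derivation:
I0 ld r4 <- r3: IF@1 ID@2 stall=0 (-) EX@3 MEM@4 WB@5
I1 sub r2 <- r4,r5: IF@2 ID@3 stall=2 (RAW on I0.r4 (WB@5)) EX@6 MEM@7 WB@8
I2 ld r1 <- r4: IF@3 ID@6 stall=0 (-) EX@7 MEM@8 WB@9
I3 mul r5 <- r4,r3: IF@6 ID@7 stall=0 (-) EX@8 MEM@9 WB@10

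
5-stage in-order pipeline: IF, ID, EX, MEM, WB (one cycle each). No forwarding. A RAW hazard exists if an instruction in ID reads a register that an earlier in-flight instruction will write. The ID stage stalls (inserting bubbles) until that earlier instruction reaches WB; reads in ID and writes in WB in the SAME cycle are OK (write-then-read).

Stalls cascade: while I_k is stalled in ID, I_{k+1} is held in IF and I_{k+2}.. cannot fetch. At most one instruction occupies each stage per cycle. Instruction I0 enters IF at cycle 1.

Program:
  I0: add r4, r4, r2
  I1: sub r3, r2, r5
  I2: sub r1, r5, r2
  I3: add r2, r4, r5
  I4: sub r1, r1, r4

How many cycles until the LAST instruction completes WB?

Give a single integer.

Answer: 10

Derivation:
I0 add r4 <- r4,r2: IF@1 ID@2 stall=0 (-) EX@3 MEM@4 WB@5
I1 sub r3 <- r2,r5: IF@2 ID@3 stall=0 (-) EX@4 MEM@5 WB@6
I2 sub r1 <- r5,r2: IF@3 ID@4 stall=0 (-) EX@5 MEM@6 WB@7
I3 add r2 <- r4,r5: IF@4 ID@5 stall=0 (-) EX@6 MEM@7 WB@8
I4 sub r1 <- r1,r4: IF@5 ID@6 stall=1 (RAW on I2.r1 (WB@7)) EX@8 MEM@9 WB@10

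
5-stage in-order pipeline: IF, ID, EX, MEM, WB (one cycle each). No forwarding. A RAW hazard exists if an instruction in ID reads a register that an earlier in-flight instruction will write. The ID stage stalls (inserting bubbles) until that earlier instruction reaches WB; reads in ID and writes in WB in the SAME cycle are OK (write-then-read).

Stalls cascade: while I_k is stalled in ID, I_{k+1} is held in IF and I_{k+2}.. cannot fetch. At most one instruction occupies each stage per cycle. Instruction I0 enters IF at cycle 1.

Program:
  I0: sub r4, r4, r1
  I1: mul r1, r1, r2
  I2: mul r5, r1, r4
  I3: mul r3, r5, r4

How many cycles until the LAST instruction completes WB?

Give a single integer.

Answer: 12

Derivation:
I0 sub r4 <- r4,r1: IF@1 ID@2 stall=0 (-) EX@3 MEM@4 WB@5
I1 mul r1 <- r1,r2: IF@2 ID@3 stall=0 (-) EX@4 MEM@5 WB@6
I2 mul r5 <- r1,r4: IF@3 ID@4 stall=2 (RAW on I1.r1 (WB@6)) EX@7 MEM@8 WB@9
I3 mul r3 <- r5,r4: IF@4 ID@7 stall=2 (RAW on I2.r5 (WB@9)) EX@10 MEM@11 WB@12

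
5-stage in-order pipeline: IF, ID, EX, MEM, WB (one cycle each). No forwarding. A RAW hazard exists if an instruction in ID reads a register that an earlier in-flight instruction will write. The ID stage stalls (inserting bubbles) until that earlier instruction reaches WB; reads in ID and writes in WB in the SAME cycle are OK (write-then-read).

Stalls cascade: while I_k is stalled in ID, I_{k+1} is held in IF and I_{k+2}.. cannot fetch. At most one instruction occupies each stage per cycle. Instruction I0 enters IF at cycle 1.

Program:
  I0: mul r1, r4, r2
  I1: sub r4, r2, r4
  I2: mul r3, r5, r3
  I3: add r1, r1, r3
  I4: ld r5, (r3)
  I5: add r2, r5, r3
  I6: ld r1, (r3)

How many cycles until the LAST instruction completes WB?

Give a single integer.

Answer: 15

Derivation:
I0 mul r1 <- r4,r2: IF@1 ID@2 stall=0 (-) EX@3 MEM@4 WB@5
I1 sub r4 <- r2,r4: IF@2 ID@3 stall=0 (-) EX@4 MEM@5 WB@6
I2 mul r3 <- r5,r3: IF@3 ID@4 stall=0 (-) EX@5 MEM@6 WB@7
I3 add r1 <- r1,r3: IF@4 ID@5 stall=2 (RAW on I2.r3 (WB@7)) EX@8 MEM@9 WB@10
I4 ld r5 <- r3: IF@5 ID@8 stall=0 (-) EX@9 MEM@10 WB@11
I5 add r2 <- r5,r3: IF@8 ID@9 stall=2 (RAW on I4.r5 (WB@11)) EX@12 MEM@13 WB@14
I6 ld r1 <- r3: IF@9 ID@12 stall=0 (-) EX@13 MEM@14 WB@15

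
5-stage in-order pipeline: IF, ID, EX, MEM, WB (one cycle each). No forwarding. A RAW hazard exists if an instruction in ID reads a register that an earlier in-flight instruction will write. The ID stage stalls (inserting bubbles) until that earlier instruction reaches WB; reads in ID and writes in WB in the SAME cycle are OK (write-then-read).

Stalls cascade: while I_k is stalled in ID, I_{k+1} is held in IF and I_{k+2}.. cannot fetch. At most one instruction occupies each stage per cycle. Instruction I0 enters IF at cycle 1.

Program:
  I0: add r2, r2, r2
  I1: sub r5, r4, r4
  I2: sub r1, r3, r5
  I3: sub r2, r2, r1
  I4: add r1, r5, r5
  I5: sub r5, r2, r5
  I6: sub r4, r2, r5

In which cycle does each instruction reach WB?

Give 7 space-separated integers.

Answer: 5 6 9 12 13 15 18

Derivation:
I0 add r2 <- r2,r2: IF@1 ID@2 stall=0 (-) EX@3 MEM@4 WB@5
I1 sub r5 <- r4,r4: IF@2 ID@3 stall=0 (-) EX@4 MEM@5 WB@6
I2 sub r1 <- r3,r5: IF@3 ID@4 stall=2 (RAW on I1.r5 (WB@6)) EX@7 MEM@8 WB@9
I3 sub r2 <- r2,r1: IF@4 ID@7 stall=2 (RAW on I2.r1 (WB@9)) EX@10 MEM@11 WB@12
I4 add r1 <- r5,r5: IF@7 ID@10 stall=0 (-) EX@11 MEM@12 WB@13
I5 sub r5 <- r2,r5: IF@10 ID@11 stall=1 (RAW on I3.r2 (WB@12)) EX@13 MEM@14 WB@15
I6 sub r4 <- r2,r5: IF@11 ID@13 stall=2 (RAW on I5.r5 (WB@15)) EX@16 MEM@17 WB@18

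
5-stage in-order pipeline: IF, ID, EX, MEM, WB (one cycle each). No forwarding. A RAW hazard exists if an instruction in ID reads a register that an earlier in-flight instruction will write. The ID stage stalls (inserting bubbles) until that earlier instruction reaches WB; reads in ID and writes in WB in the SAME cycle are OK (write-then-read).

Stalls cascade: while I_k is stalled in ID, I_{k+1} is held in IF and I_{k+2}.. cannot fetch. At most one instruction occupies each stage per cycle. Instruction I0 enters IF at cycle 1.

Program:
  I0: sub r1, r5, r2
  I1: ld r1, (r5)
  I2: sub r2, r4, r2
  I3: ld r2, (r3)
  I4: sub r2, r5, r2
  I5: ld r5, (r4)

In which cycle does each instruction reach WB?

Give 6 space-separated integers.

I0 sub r1 <- r5,r2: IF@1 ID@2 stall=0 (-) EX@3 MEM@4 WB@5
I1 ld r1 <- r5: IF@2 ID@3 stall=0 (-) EX@4 MEM@5 WB@6
I2 sub r2 <- r4,r2: IF@3 ID@4 stall=0 (-) EX@5 MEM@6 WB@7
I3 ld r2 <- r3: IF@4 ID@5 stall=0 (-) EX@6 MEM@7 WB@8
I4 sub r2 <- r5,r2: IF@5 ID@6 stall=2 (RAW on I3.r2 (WB@8)) EX@9 MEM@10 WB@11
I5 ld r5 <- r4: IF@6 ID@9 stall=0 (-) EX@10 MEM@11 WB@12

Answer: 5 6 7 8 11 12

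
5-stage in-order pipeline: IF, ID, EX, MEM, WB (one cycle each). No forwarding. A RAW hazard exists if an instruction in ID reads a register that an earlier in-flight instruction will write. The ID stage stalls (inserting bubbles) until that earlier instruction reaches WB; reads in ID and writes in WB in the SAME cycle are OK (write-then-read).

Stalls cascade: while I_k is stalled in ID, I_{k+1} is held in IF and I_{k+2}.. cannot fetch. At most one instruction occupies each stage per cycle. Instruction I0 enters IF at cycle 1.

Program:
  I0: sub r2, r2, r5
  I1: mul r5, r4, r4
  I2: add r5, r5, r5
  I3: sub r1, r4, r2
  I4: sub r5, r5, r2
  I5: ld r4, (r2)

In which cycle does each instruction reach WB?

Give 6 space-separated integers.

Answer: 5 6 9 10 12 13

Derivation:
I0 sub r2 <- r2,r5: IF@1 ID@2 stall=0 (-) EX@3 MEM@4 WB@5
I1 mul r5 <- r4,r4: IF@2 ID@3 stall=0 (-) EX@4 MEM@5 WB@6
I2 add r5 <- r5,r5: IF@3 ID@4 stall=2 (RAW on I1.r5 (WB@6)) EX@7 MEM@8 WB@9
I3 sub r1 <- r4,r2: IF@4 ID@7 stall=0 (-) EX@8 MEM@9 WB@10
I4 sub r5 <- r5,r2: IF@7 ID@8 stall=1 (RAW on I2.r5 (WB@9)) EX@10 MEM@11 WB@12
I5 ld r4 <- r2: IF@8 ID@10 stall=0 (-) EX@11 MEM@12 WB@13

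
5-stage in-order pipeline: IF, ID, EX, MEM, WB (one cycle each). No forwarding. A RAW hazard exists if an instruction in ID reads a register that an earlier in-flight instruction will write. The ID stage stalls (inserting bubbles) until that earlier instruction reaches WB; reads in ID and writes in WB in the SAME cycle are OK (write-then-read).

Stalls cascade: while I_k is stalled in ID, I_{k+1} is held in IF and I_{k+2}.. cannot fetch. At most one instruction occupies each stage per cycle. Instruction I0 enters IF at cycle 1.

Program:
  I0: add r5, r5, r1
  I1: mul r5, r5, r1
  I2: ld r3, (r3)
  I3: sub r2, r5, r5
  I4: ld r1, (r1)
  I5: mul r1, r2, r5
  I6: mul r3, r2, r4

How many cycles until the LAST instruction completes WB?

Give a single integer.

Answer: 15

Derivation:
I0 add r5 <- r5,r1: IF@1 ID@2 stall=0 (-) EX@3 MEM@4 WB@5
I1 mul r5 <- r5,r1: IF@2 ID@3 stall=2 (RAW on I0.r5 (WB@5)) EX@6 MEM@7 WB@8
I2 ld r3 <- r3: IF@3 ID@6 stall=0 (-) EX@7 MEM@8 WB@9
I3 sub r2 <- r5,r5: IF@6 ID@7 stall=1 (RAW on I1.r5 (WB@8)) EX@9 MEM@10 WB@11
I4 ld r1 <- r1: IF@7 ID@9 stall=0 (-) EX@10 MEM@11 WB@12
I5 mul r1 <- r2,r5: IF@9 ID@10 stall=1 (RAW on I3.r2 (WB@11)) EX@12 MEM@13 WB@14
I6 mul r3 <- r2,r4: IF@10 ID@12 stall=0 (-) EX@13 MEM@14 WB@15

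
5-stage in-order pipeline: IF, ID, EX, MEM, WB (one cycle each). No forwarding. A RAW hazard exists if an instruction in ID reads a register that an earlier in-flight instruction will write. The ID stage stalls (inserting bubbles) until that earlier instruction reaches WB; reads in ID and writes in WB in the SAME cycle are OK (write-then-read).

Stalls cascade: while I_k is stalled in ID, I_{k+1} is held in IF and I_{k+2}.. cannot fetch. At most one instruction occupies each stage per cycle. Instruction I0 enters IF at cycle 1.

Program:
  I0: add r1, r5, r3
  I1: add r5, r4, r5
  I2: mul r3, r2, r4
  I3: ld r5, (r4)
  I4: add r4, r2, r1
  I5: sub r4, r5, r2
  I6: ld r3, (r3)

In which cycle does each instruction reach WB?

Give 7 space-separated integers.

I0 add r1 <- r5,r3: IF@1 ID@2 stall=0 (-) EX@3 MEM@4 WB@5
I1 add r5 <- r4,r5: IF@2 ID@3 stall=0 (-) EX@4 MEM@5 WB@6
I2 mul r3 <- r2,r4: IF@3 ID@4 stall=0 (-) EX@5 MEM@6 WB@7
I3 ld r5 <- r4: IF@4 ID@5 stall=0 (-) EX@6 MEM@7 WB@8
I4 add r4 <- r2,r1: IF@5 ID@6 stall=0 (-) EX@7 MEM@8 WB@9
I5 sub r4 <- r5,r2: IF@6 ID@7 stall=1 (RAW on I3.r5 (WB@8)) EX@9 MEM@10 WB@11
I6 ld r3 <- r3: IF@7 ID@9 stall=0 (-) EX@10 MEM@11 WB@12

Answer: 5 6 7 8 9 11 12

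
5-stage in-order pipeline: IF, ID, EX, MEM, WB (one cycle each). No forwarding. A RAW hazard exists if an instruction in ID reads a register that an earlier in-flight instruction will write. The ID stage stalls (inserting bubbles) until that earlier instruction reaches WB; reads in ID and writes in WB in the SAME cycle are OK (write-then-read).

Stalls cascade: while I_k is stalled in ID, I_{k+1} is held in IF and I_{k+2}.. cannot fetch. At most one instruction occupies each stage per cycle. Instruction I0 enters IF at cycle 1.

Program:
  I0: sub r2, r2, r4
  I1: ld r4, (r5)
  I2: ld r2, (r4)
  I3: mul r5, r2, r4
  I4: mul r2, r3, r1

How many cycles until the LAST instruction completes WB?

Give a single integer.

I0 sub r2 <- r2,r4: IF@1 ID@2 stall=0 (-) EX@3 MEM@4 WB@5
I1 ld r4 <- r5: IF@2 ID@3 stall=0 (-) EX@4 MEM@5 WB@6
I2 ld r2 <- r4: IF@3 ID@4 stall=2 (RAW on I1.r4 (WB@6)) EX@7 MEM@8 WB@9
I3 mul r5 <- r2,r4: IF@4 ID@7 stall=2 (RAW on I2.r2 (WB@9)) EX@10 MEM@11 WB@12
I4 mul r2 <- r3,r1: IF@7 ID@10 stall=0 (-) EX@11 MEM@12 WB@13

Answer: 13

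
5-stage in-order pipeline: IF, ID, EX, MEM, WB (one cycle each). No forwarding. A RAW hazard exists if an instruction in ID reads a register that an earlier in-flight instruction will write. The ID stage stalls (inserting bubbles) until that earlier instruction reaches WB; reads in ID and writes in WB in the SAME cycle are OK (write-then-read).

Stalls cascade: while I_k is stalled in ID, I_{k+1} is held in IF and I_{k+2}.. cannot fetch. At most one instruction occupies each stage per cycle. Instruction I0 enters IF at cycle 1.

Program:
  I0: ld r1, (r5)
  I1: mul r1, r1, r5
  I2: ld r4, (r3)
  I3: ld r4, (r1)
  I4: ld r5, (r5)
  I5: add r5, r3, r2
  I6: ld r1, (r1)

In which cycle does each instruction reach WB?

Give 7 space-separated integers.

I0 ld r1 <- r5: IF@1 ID@2 stall=0 (-) EX@3 MEM@4 WB@5
I1 mul r1 <- r1,r5: IF@2 ID@3 stall=2 (RAW on I0.r1 (WB@5)) EX@6 MEM@7 WB@8
I2 ld r4 <- r3: IF@3 ID@6 stall=0 (-) EX@7 MEM@8 WB@9
I3 ld r4 <- r1: IF@6 ID@7 stall=1 (RAW on I1.r1 (WB@8)) EX@9 MEM@10 WB@11
I4 ld r5 <- r5: IF@7 ID@9 stall=0 (-) EX@10 MEM@11 WB@12
I5 add r5 <- r3,r2: IF@9 ID@10 stall=0 (-) EX@11 MEM@12 WB@13
I6 ld r1 <- r1: IF@10 ID@11 stall=0 (-) EX@12 MEM@13 WB@14

Answer: 5 8 9 11 12 13 14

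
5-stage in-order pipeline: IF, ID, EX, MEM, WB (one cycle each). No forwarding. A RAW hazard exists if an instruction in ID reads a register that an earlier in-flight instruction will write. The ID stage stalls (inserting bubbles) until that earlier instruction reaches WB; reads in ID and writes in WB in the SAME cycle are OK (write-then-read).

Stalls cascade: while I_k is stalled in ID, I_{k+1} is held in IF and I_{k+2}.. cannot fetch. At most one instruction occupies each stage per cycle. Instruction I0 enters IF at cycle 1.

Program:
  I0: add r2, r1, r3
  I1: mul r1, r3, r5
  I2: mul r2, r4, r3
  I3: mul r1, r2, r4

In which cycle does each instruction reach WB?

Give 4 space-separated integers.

I0 add r2 <- r1,r3: IF@1 ID@2 stall=0 (-) EX@3 MEM@4 WB@5
I1 mul r1 <- r3,r5: IF@2 ID@3 stall=0 (-) EX@4 MEM@5 WB@6
I2 mul r2 <- r4,r3: IF@3 ID@4 stall=0 (-) EX@5 MEM@6 WB@7
I3 mul r1 <- r2,r4: IF@4 ID@5 stall=2 (RAW on I2.r2 (WB@7)) EX@8 MEM@9 WB@10

Answer: 5 6 7 10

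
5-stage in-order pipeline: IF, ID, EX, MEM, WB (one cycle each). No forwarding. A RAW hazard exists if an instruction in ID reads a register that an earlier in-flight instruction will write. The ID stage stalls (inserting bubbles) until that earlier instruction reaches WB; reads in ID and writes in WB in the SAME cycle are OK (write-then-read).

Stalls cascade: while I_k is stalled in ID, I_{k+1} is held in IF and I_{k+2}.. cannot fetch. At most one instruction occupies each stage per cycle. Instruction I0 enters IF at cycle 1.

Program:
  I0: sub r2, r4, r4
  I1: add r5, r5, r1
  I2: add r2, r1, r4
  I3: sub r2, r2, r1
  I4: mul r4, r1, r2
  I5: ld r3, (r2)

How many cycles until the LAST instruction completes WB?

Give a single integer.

I0 sub r2 <- r4,r4: IF@1 ID@2 stall=0 (-) EX@3 MEM@4 WB@5
I1 add r5 <- r5,r1: IF@2 ID@3 stall=0 (-) EX@4 MEM@5 WB@6
I2 add r2 <- r1,r4: IF@3 ID@4 stall=0 (-) EX@5 MEM@6 WB@7
I3 sub r2 <- r2,r1: IF@4 ID@5 stall=2 (RAW on I2.r2 (WB@7)) EX@8 MEM@9 WB@10
I4 mul r4 <- r1,r2: IF@5 ID@8 stall=2 (RAW on I3.r2 (WB@10)) EX@11 MEM@12 WB@13
I5 ld r3 <- r2: IF@8 ID@11 stall=0 (-) EX@12 MEM@13 WB@14

Answer: 14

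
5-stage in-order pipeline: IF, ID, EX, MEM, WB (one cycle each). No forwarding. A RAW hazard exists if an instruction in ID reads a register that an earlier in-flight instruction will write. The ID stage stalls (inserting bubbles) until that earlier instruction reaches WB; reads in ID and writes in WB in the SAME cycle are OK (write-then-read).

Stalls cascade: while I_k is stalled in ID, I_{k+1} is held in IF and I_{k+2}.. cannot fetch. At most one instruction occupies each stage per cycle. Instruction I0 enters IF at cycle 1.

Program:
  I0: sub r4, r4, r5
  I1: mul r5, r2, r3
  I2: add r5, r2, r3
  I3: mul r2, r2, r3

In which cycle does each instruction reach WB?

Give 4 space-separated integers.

Answer: 5 6 7 8

Derivation:
I0 sub r4 <- r4,r5: IF@1 ID@2 stall=0 (-) EX@3 MEM@4 WB@5
I1 mul r5 <- r2,r3: IF@2 ID@3 stall=0 (-) EX@4 MEM@5 WB@6
I2 add r5 <- r2,r3: IF@3 ID@4 stall=0 (-) EX@5 MEM@6 WB@7
I3 mul r2 <- r2,r3: IF@4 ID@5 stall=0 (-) EX@6 MEM@7 WB@8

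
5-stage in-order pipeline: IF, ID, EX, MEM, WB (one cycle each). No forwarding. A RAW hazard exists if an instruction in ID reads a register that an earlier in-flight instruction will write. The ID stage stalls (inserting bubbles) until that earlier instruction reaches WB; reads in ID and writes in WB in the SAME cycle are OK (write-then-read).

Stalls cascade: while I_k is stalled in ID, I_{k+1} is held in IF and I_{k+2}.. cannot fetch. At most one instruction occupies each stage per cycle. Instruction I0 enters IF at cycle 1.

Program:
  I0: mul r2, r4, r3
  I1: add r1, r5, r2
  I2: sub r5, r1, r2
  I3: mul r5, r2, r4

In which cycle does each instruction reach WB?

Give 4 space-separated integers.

Answer: 5 8 11 12

Derivation:
I0 mul r2 <- r4,r3: IF@1 ID@2 stall=0 (-) EX@3 MEM@4 WB@5
I1 add r1 <- r5,r2: IF@2 ID@3 stall=2 (RAW on I0.r2 (WB@5)) EX@6 MEM@7 WB@8
I2 sub r5 <- r1,r2: IF@3 ID@6 stall=2 (RAW on I1.r1 (WB@8)) EX@9 MEM@10 WB@11
I3 mul r5 <- r2,r4: IF@6 ID@9 stall=0 (-) EX@10 MEM@11 WB@12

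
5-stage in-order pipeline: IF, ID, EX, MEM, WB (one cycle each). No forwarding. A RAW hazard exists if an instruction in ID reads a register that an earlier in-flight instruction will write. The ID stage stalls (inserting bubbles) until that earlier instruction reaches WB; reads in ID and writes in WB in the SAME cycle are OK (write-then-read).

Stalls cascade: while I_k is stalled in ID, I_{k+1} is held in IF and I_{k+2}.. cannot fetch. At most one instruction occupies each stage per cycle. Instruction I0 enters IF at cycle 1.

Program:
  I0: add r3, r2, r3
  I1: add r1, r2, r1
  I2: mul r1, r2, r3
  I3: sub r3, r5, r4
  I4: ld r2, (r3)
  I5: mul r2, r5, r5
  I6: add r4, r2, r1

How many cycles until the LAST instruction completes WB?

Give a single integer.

Answer: 16

Derivation:
I0 add r3 <- r2,r3: IF@1 ID@2 stall=0 (-) EX@3 MEM@4 WB@5
I1 add r1 <- r2,r1: IF@2 ID@3 stall=0 (-) EX@4 MEM@5 WB@6
I2 mul r1 <- r2,r3: IF@3 ID@4 stall=1 (RAW on I0.r3 (WB@5)) EX@6 MEM@7 WB@8
I3 sub r3 <- r5,r4: IF@4 ID@6 stall=0 (-) EX@7 MEM@8 WB@9
I4 ld r2 <- r3: IF@6 ID@7 stall=2 (RAW on I3.r3 (WB@9)) EX@10 MEM@11 WB@12
I5 mul r2 <- r5,r5: IF@7 ID@10 stall=0 (-) EX@11 MEM@12 WB@13
I6 add r4 <- r2,r1: IF@10 ID@11 stall=2 (RAW on I5.r2 (WB@13)) EX@14 MEM@15 WB@16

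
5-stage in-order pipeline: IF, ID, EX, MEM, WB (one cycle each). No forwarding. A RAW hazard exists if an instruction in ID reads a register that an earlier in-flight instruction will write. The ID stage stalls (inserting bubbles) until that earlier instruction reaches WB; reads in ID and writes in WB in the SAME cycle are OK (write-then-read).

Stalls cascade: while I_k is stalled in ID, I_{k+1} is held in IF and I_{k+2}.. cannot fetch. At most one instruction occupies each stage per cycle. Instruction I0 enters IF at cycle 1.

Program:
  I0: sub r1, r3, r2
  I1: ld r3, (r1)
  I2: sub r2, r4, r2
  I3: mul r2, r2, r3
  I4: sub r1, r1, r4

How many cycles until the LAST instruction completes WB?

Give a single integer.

I0 sub r1 <- r3,r2: IF@1 ID@2 stall=0 (-) EX@3 MEM@4 WB@5
I1 ld r3 <- r1: IF@2 ID@3 stall=2 (RAW on I0.r1 (WB@5)) EX@6 MEM@7 WB@8
I2 sub r2 <- r4,r2: IF@3 ID@6 stall=0 (-) EX@7 MEM@8 WB@9
I3 mul r2 <- r2,r3: IF@6 ID@7 stall=2 (RAW on I2.r2 (WB@9)) EX@10 MEM@11 WB@12
I4 sub r1 <- r1,r4: IF@7 ID@10 stall=0 (-) EX@11 MEM@12 WB@13

Answer: 13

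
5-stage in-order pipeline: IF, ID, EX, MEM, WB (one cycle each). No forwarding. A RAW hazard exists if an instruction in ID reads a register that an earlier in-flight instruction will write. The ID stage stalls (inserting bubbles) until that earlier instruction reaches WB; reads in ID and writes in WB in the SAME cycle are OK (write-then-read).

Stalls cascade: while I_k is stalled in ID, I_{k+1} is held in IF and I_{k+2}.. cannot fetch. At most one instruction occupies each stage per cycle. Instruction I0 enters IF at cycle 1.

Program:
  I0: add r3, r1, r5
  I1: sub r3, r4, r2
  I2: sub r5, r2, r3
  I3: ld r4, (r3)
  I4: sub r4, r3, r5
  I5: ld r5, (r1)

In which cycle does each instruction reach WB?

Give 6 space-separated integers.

I0 add r3 <- r1,r5: IF@1 ID@2 stall=0 (-) EX@3 MEM@4 WB@5
I1 sub r3 <- r4,r2: IF@2 ID@3 stall=0 (-) EX@4 MEM@5 WB@6
I2 sub r5 <- r2,r3: IF@3 ID@4 stall=2 (RAW on I1.r3 (WB@6)) EX@7 MEM@8 WB@9
I3 ld r4 <- r3: IF@4 ID@7 stall=0 (-) EX@8 MEM@9 WB@10
I4 sub r4 <- r3,r5: IF@7 ID@8 stall=1 (RAW on I2.r5 (WB@9)) EX@10 MEM@11 WB@12
I5 ld r5 <- r1: IF@8 ID@10 stall=0 (-) EX@11 MEM@12 WB@13

Answer: 5 6 9 10 12 13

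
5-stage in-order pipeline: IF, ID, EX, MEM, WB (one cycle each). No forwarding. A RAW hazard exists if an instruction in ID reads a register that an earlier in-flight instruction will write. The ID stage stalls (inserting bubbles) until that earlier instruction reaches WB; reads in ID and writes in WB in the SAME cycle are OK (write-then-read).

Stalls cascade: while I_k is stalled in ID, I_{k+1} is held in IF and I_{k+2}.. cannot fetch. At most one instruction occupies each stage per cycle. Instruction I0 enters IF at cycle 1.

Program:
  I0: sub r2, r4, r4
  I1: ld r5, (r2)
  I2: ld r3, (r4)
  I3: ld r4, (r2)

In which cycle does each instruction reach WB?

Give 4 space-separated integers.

Answer: 5 8 9 10

Derivation:
I0 sub r2 <- r4,r4: IF@1 ID@2 stall=0 (-) EX@3 MEM@4 WB@5
I1 ld r5 <- r2: IF@2 ID@3 stall=2 (RAW on I0.r2 (WB@5)) EX@6 MEM@7 WB@8
I2 ld r3 <- r4: IF@3 ID@6 stall=0 (-) EX@7 MEM@8 WB@9
I3 ld r4 <- r2: IF@6 ID@7 stall=0 (-) EX@8 MEM@9 WB@10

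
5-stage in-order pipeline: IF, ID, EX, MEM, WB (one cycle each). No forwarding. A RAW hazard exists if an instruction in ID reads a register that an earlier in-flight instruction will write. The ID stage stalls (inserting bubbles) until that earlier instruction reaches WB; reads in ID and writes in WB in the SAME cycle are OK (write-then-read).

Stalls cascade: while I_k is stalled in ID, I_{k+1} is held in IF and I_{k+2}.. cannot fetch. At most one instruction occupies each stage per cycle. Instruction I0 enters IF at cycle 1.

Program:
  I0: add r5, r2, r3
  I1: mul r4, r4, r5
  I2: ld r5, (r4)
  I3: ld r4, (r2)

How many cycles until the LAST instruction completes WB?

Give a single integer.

Answer: 12

Derivation:
I0 add r5 <- r2,r3: IF@1 ID@2 stall=0 (-) EX@3 MEM@4 WB@5
I1 mul r4 <- r4,r5: IF@2 ID@3 stall=2 (RAW on I0.r5 (WB@5)) EX@6 MEM@7 WB@8
I2 ld r5 <- r4: IF@3 ID@6 stall=2 (RAW on I1.r4 (WB@8)) EX@9 MEM@10 WB@11
I3 ld r4 <- r2: IF@6 ID@9 stall=0 (-) EX@10 MEM@11 WB@12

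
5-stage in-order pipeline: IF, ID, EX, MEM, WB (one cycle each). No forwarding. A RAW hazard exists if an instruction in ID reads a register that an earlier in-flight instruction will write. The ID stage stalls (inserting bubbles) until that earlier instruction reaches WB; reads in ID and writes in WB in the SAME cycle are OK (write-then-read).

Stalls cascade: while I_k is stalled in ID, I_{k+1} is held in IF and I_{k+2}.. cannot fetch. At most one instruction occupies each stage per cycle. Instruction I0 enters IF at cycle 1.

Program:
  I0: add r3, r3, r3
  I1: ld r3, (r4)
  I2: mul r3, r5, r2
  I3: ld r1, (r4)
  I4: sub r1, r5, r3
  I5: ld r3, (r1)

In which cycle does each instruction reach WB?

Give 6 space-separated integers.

I0 add r3 <- r3,r3: IF@1 ID@2 stall=0 (-) EX@3 MEM@4 WB@5
I1 ld r3 <- r4: IF@2 ID@3 stall=0 (-) EX@4 MEM@5 WB@6
I2 mul r3 <- r5,r2: IF@3 ID@4 stall=0 (-) EX@5 MEM@6 WB@7
I3 ld r1 <- r4: IF@4 ID@5 stall=0 (-) EX@6 MEM@7 WB@8
I4 sub r1 <- r5,r3: IF@5 ID@6 stall=1 (RAW on I2.r3 (WB@7)) EX@8 MEM@9 WB@10
I5 ld r3 <- r1: IF@6 ID@8 stall=2 (RAW on I4.r1 (WB@10)) EX@11 MEM@12 WB@13

Answer: 5 6 7 8 10 13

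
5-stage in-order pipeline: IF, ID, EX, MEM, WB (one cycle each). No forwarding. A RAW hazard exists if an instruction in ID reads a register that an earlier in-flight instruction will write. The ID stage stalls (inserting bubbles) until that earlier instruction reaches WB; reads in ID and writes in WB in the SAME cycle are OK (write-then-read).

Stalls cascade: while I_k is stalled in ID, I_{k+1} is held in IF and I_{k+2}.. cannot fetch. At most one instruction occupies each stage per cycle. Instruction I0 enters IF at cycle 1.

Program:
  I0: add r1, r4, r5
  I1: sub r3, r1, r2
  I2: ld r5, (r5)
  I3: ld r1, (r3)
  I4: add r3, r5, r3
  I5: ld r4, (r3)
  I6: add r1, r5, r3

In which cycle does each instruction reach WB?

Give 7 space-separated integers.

I0 add r1 <- r4,r5: IF@1 ID@2 stall=0 (-) EX@3 MEM@4 WB@5
I1 sub r3 <- r1,r2: IF@2 ID@3 stall=2 (RAW on I0.r1 (WB@5)) EX@6 MEM@7 WB@8
I2 ld r5 <- r5: IF@3 ID@6 stall=0 (-) EX@7 MEM@8 WB@9
I3 ld r1 <- r3: IF@6 ID@7 stall=1 (RAW on I1.r3 (WB@8)) EX@9 MEM@10 WB@11
I4 add r3 <- r5,r3: IF@7 ID@9 stall=0 (-) EX@10 MEM@11 WB@12
I5 ld r4 <- r3: IF@9 ID@10 stall=2 (RAW on I4.r3 (WB@12)) EX@13 MEM@14 WB@15
I6 add r1 <- r5,r3: IF@10 ID@13 stall=0 (-) EX@14 MEM@15 WB@16

Answer: 5 8 9 11 12 15 16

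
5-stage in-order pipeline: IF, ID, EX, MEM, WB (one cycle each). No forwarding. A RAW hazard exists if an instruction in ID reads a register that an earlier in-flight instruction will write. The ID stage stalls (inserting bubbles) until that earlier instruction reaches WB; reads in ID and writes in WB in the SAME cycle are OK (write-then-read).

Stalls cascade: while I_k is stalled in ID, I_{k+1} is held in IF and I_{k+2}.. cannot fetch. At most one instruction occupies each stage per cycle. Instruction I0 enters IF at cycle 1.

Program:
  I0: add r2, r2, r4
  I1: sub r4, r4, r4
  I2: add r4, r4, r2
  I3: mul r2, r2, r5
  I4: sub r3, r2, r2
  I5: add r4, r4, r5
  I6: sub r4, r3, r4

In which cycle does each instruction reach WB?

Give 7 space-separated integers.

I0 add r2 <- r2,r4: IF@1 ID@2 stall=0 (-) EX@3 MEM@4 WB@5
I1 sub r4 <- r4,r4: IF@2 ID@3 stall=0 (-) EX@4 MEM@5 WB@6
I2 add r4 <- r4,r2: IF@3 ID@4 stall=2 (RAW on I1.r4 (WB@6)) EX@7 MEM@8 WB@9
I3 mul r2 <- r2,r5: IF@4 ID@7 stall=0 (-) EX@8 MEM@9 WB@10
I4 sub r3 <- r2,r2: IF@7 ID@8 stall=2 (RAW on I3.r2 (WB@10)) EX@11 MEM@12 WB@13
I5 add r4 <- r4,r5: IF@8 ID@11 stall=0 (-) EX@12 MEM@13 WB@14
I6 sub r4 <- r3,r4: IF@11 ID@12 stall=2 (RAW on I5.r4 (WB@14)) EX@15 MEM@16 WB@17

Answer: 5 6 9 10 13 14 17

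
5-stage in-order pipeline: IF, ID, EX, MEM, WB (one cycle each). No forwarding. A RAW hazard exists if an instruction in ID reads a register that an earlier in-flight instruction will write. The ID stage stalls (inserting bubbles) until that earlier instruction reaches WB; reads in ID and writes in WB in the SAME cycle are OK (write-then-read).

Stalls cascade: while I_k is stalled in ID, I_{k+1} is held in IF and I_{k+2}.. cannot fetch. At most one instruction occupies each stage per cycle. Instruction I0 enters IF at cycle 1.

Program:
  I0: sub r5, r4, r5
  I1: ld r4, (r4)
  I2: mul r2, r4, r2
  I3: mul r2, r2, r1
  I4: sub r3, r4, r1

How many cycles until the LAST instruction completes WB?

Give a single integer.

I0 sub r5 <- r4,r5: IF@1 ID@2 stall=0 (-) EX@3 MEM@4 WB@5
I1 ld r4 <- r4: IF@2 ID@3 stall=0 (-) EX@4 MEM@5 WB@6
I2 mul r2 <- r4,r2: IF@3 ID@4 stall=2 (RAW on I1.r4 (WB@6)) EX@7 MEM@8 WB@9
I3 mul r2 <- r2,r1: IF@4 ID@7 stall=2 (RAW on I2.r2 (WB@9)) EX@10 MEM@11 WB@12
I4 sub r3 <- r4,r1: IF@7 ID@10 stall=0 (-) EX@11 MEM@12 WB@13

Answer: 13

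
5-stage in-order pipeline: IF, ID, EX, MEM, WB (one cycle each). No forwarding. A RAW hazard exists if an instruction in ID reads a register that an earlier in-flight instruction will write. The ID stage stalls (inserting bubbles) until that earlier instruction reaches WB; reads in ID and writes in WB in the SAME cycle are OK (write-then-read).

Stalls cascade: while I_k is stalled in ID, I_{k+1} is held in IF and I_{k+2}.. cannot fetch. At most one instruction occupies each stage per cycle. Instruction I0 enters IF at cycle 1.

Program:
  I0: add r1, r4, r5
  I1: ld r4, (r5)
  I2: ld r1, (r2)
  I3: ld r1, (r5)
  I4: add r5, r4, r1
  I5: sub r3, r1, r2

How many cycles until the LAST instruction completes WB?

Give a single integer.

Answer: 12

Derivation:
I0 add r1 <- r4,r5: IF@1 ID@2 stall=0 (-) EX@3 MEM@4 WB@5
I1 ld r4 <- r5: IF@2 ID@3 stall=0 (-) EX@4 MEM@5 WB@6
I2 ld r1 <- r2: IF@3 ID@4 stall=0 (-) EX@5 MEM@6 WB@7
I3 ld r1 <- r5: IF@4 ID@5 stall=0 (-) EX@6 MEM@7 WB@8
I4 add r5 <- r4,r1: IF@5 ID@6 stall=2 (RAW on I3.r1 (WB@8)) EX@9 MEM@10 WB@11
I5 sub r3 <- r1,r2: IF@6 ID@9 stall=0 (-) EX@10 MEM@11 WB@12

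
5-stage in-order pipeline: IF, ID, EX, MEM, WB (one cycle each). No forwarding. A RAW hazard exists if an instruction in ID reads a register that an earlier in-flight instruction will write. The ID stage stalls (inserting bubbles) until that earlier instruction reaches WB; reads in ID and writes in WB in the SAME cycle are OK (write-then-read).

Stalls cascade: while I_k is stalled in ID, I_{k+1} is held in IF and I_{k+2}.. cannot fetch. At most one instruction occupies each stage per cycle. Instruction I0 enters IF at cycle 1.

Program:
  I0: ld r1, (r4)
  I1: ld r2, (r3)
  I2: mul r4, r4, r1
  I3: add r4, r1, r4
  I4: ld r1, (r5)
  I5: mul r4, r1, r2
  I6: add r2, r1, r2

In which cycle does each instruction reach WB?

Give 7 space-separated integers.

Answer: 5 6 8 11 12 15 16

Derivation:
I0 ld r1 <- r4: IF@1 ID@2 stall=0 (-) EX@3 MEM@4 WB@5
I1 ld r2 <- r3: IF@2 ID@3 stall=0 (-) EX@4 MEM@5 WB@6
I2 mul r4 <- r4,r1: IF@3 ID@4 stall=1 (RAW on I0.r1 (WB@5)) EX@6 MEM@7 WB@8
I3 add r4 <- r1,r4: IF@4 ID@6 stall=2 (RAW on I2.r4 (WB@8)) EX@9 MEM@10 WB@11
I4 ld r1 <- r5: IF@6 ID@9 stall=0 (-) EX@10 MEM@11 WB@12
I5 mul r4 <- r1,r2: IF@9 ID@10 stall=2 (RAW on I4.r1 (WB@12)) EX@13 MEM@14 WB@15
I6 add r2 <- r1,r2: IF@10 ID@13 stall=0 (-) EX@14 MEM@15 WB@16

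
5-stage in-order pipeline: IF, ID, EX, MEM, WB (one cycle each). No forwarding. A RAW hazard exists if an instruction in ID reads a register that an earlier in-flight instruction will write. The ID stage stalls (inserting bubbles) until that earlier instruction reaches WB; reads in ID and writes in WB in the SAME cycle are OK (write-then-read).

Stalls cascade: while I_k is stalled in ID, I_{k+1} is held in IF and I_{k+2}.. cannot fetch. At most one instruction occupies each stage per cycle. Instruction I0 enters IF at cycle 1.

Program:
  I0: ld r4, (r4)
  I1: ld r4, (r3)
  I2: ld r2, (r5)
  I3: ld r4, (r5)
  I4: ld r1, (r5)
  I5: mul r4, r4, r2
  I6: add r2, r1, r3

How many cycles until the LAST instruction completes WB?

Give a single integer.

Answer: 12

Derivation:
I0 ld r4 <- r4: IF@1 ID@2 stall=0 (-) EX@3 MEM@4 WB@5
I1 ld r4 <- r3: IF@2 ID@3 stall=0 (-) EX@4 MEM@5 WB@6
I2 ld r2 <- r5: IF@3 ID@4 stall=0 (-) EX@5 MEM@6 WB@7
I3 ld r4 <- r5: IF@4 ID@5 stall=0 (-) EX@6 MEM@7 WB@8
I4 ld r1 <- r5: IF@5 ID@6 stall=0 (-) EX@7 MEM@8 WB@9
I5 mul r4 <- r4,r2: IF@6 ID@7 stall=1 (RAW on I3.r4 (WB@8)) EX@9 MEM@10 WB@11
I6 add r2 <- r1,r3: IF@7 ID@9 stall=0 (-) EX@10 MEM@11 WB@12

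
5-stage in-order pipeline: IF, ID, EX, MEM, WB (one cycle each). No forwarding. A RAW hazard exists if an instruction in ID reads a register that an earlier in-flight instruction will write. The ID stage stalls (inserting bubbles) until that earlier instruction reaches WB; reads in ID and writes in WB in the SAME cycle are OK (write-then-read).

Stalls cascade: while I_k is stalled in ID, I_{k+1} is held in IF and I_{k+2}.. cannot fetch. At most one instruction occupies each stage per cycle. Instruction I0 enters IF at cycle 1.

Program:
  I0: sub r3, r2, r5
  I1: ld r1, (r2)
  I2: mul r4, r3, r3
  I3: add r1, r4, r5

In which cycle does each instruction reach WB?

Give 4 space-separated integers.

Answer: 5 6 8 11

Derivation:
I0 sub r3 <- r2,r5: IF@1 ID@2 stall=0 (-) EX@3 MEM@4 WB@5
I1 ld r1 <- r2: IF@2 ID@3 stall=0 (-) EX@4 MEM@5 WB@6
I2 mul r4 <- r3,r3: IF@3 ID@4 stall=1 (RAW on I0.r3 (WB@5)) EX@6 MEM@7 WB@8
I3 add r1 <- r4,r5: IF@4 ID@6 stall=2 (RAW on I2.r4 (WB@8)) EX@9 MEM@10 WB@11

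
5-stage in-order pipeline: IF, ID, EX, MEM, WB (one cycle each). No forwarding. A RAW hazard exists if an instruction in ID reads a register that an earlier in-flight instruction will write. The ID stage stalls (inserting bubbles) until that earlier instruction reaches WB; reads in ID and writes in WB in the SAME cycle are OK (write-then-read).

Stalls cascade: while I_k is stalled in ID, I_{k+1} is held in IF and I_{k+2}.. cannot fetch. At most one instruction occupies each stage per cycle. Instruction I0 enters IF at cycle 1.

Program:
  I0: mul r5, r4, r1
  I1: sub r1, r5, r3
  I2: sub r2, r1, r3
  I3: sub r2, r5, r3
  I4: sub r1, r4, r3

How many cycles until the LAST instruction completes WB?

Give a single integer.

I0 mul r5 <- r4,r1: IF@1 ID@2 stall=0 (-) EX@3 MEM@4 WB@5
I1 sub r1 <- r5,r3: IF@2 ID@3 stall=2 (RAW on I0.r5 (WB@5)) EX@6 MEM@7 WB@8
I2 sub r2 <- r1,r3: IF@3 ID@6 stall=2 (RAW on I1.r1 (WB@8)) EX@9 MEM@10 WB@11
I3 sub r2 <- r5,r3: IF@6 ID@9 stall=0 (-) EX@10 MEM@11 WB@12
I4 sub r1 <- r4,r3: IF@9 ID@10 stall=0 (-) EX@11 MEM@12 WB@13

Answer: 13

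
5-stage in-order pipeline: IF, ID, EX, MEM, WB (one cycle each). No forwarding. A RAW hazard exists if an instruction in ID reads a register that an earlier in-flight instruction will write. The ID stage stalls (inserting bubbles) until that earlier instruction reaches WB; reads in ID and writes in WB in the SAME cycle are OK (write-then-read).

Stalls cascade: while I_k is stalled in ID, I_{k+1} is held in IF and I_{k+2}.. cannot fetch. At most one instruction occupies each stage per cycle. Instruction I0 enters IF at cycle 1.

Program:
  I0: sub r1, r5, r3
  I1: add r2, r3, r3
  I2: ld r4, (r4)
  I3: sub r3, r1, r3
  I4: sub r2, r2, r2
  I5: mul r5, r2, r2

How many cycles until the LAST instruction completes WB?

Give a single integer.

Answer: 12

Derivation:
I0 sub r1 <- r5,r3: IF@1 ID@2 stall=0 (-) EX@3 MEM@4 WB@5
I1 add r2 <- r3,r3: IF@2 ID@3 stall=0 (-) EX@4 MEM@5 WB@6
I2 ld r4 <- r4: IF@3 ID@4 stall=0 (-) EX@5 MEM@6 WB@7
I3 sub r3 <- r1,r3: IF@4 ID@5 stall=0 (-) EX@6 MEM@7 WB@8
I4 sub r2 <- r2,r2: IF@5 ID@6 stall=0 (-) EX@7 MEM@8 WB@9
I5 mul r5 <- r2,r2: IF@6 ID@7 stall=2 (RAW on I4.r2 (WB@9)) EX@10 MEM@11 WB@12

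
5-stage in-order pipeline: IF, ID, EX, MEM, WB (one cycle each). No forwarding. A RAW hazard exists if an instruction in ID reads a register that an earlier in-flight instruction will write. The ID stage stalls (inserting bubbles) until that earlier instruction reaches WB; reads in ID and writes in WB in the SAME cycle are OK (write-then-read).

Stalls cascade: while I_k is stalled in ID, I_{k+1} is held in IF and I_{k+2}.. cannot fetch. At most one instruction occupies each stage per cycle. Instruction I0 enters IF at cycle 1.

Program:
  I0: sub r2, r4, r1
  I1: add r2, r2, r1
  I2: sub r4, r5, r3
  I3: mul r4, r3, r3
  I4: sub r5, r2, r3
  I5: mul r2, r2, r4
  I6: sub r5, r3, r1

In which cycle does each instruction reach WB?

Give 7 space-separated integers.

I0 sub r2 <- r4,r1: IF@1 ID@2 stall=0 (-) EX@3 MEM@4 WB@5
I1 add r2 <- r2,r1: IF@2 ID@3 stall=2 (RAW on I0.r2 (WB@5)) EX@6 MEM@7 WB@8
I2 sub r4 <- r5,r3: IF@3 ID@6 stall=0 (-) EX@7 MEM@8 WB@9
I3 mul r4 <- r3,r3: IF@6 ID@7 stall=0 (-) EX@8 MEM@9 WB@10
I4 sub r5 <- r2,r3: IF@7 ID@8 stall=0 (-) EX@9 MEM@10 WB@11
I5 mul r2 <- r2,r4: IF@8 ID@9 stall=1 (RAW on I3.r4 (WB@10)) EX@11 MEM@12 WB@13
I6 sub r5 <- r3,r1: IF@9 ID@11 stall=0 (-) EX@12 MEM@13 WB@14

Answer: 5 8 9 10 11 13 14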